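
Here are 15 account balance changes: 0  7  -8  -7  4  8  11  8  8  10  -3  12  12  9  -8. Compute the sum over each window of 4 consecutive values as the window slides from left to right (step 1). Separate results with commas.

-8, -4, -3, 16, 31, 35, 37, 23, 27, 31, 30, 25

Sliding a size-4 window across the 15 values:
0 7 -8 -7 → sum -8
7 -8 -7 4 → sum -4
-8 -7 4 8 → sum -3
-7 4 8 11 → sum 16
4 8 11 8 → sum 31
8 11 8 8 → sum 35
11 8 8 10 → sum 37
8 8 10 -3 → sum 23
8 10 -3 12 → sum 27
10 -3 12 12 → sum 31
-3 12 12 9 → sum 30
12 12 9 -8 → sum 25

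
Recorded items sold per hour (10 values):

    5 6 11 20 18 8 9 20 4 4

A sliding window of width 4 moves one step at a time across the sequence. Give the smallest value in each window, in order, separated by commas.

5, 6, 8, 8, 8, 4, 4

(5, 6, 11, 20) → min 5
(6, 11, 20, 18) → min 6
(11, 20, 18, 8) → min 8
(20, 18, 8, 9) → min 8
(18, 8, 9, 20) → min 8
(8, 9, 20, 4) → min 4
(9, 20, 4, 4) → min 4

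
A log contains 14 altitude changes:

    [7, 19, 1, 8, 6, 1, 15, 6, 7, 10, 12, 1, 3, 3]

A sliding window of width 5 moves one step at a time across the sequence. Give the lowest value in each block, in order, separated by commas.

Sliding a size-5 window across the 14 values:
[7, 19, 1, 8, 6] → min 1
[19, 1, 8, 6, 1] → min 1
[1, 8, 6, 1, 15] → min 1
[8, 6, 1, 15, 6] → min 1
[6, 1, 15, 6, 7] → min 1
[1, 15, 6, 7, 10] → min 1
[15, 6, 7, 10, 12] → min 6
[6, 7, 10, 12, 1] → min 1
[7, 10, 12, 1, 3] → min 1
[10, 12, 1, 3, 3] → min 1

1, 1, 1, 1, 1, 1, 6, 1, 1, 1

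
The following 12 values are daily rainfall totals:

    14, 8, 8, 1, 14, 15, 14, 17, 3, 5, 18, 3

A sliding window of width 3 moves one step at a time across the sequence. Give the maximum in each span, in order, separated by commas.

14, 8, 14, 15, 15, 17, 17, 17, 18, 18

Sliding a size-3 window across the 12 values:
14 8 8 → max 14
8 8 1 → max 8
8 1 14 → max 14
1 14 15 → max 15
14 15 14 → max 15
15 14 17 → max 17
14 17 3 → max 17
17 3 5 → max 17
3 5 18 → max 18
5 18 3 → max 18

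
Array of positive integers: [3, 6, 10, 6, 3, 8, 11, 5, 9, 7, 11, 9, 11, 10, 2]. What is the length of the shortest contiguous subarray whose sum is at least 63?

7

Extend right; whenever the sum reaches 63, record the length and shrink from the left:
add 3: running sum 3 < 63
add 6: running sum 9 < 63
add 10: running sum 19 < 63
add 6: running sum 25 < 63
add 3: running sum 28 < 63
add 8: running sum 36 < 63
add 11: running sum 47 < 63
add 5: running sum 52 < 63
add 9: running sum 61 < 63
add 7: shortest ending here [6, 10, 6, 3, 8, 11, 5, 9, 7] sum 65, len 9
add 11: shortest ending here [10, 6, 3, 8, 11, 5, 9, 7, 11] sum 70, len 9
add 9: shortest ending here [3, 8, 11, 5, 9, 7, 11, 9] sum 63, len 8
add 11: shortest ending here [11, 5, 9, 7, 11, 9, 11] sum 63, len 7
add 10: shortest ending here [11, 5, 9, 7, 11, 9, 11, 10] sum 73, len 8
add 2: shortest ending here [5, 9, 7, 11, 9, 11, 10, 2] sum 64, len 8
Shortest qualifying length: 7.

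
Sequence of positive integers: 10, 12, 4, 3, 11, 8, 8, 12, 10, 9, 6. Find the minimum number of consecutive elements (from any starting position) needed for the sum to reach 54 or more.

6

add 10: running sum 10 < 54
add 12: running sum 22 < 54
add 4: running sum 26 < 54
add 3: running sum 29 < 54
add 11: running sum 40 < 54
add 8: running sum 48 < 54
add 8: shortest ending here [10, 12, 4, 3, 11, 8, 8] sum 56, len 7
add 12: shortest ending here [12, 4, 3, 11, 8, 8, 12] sum 58, len 7
add 10: shortest ending here [4, 3, 11, 8, 8, 12, 10] sum 56, len 7
add 9: shortest ending here [11, 8, 8, 12, 10, 9] sum 58, len 6
add 6: shortest ending here [11, 8, 8, 12, 10, 9, 6] sum 64, len 7
Shortest qualifying length: 6.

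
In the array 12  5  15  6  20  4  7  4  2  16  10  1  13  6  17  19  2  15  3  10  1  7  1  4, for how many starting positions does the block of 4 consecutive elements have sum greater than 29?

12 5 15 6 → sum 38  > 29 ✓
5 15 6 20 → sum 46  > 29 ✓
15 6 20 4 → sum 45  > 29 ✓
6 20 4 7 → sum 37  > 29 ✓
20 4 7 4 → sum 35  > 29 ✓
4 7 4 2 → sum 17
7 4 2 16 → sum 29
4 2 16 10 → sum 32  > 29 ✓
2 16 10 1 → sum 29
16 10 1 13 → sum 40  > 29 ✓
10 1 13 6 → sum 30  > 29 ✓
1 13 6 17 → sum 37  > 29 ✓
13 6 17 19 → sum 55  > 29 ✓
6 17 19 2 → sum 44  > 29 ✓
17 19 2 15 → sum 53  > 29 ✓
19 2 15 3 → sum 39  > 29 ✓
2 15 3 10 → sum 30  > 29 ✓
15 3 10 1 → sum 29
3 10 1 7 → sum 21
10 1 7 1 → sum 19
1 7 1 4 → sum 13
14 windows satisfy the condition.

14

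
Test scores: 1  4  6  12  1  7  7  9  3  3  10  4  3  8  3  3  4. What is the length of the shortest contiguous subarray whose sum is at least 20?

3

Extend right; whenever the sum reaches 20, record the length and shrink from the left:
add 1: running sum 1 < 20
add 4: running sum 5 < 20
add 6: running sum 11 < 20
add 12: shortest ending here [4, 6, 12] sum 22, len 3
add 1: shortest ending here [4, 6, 12, 1] sum 23, len 4
add 7: shortest ending here [12, 1, 7] sum 20, len 3
add 7: shortest ending here [12, 1, 7, 7] sum 27, len 4
add 9: shortest ending here [7, 7, 9] sum 23, len 3
add 3: shortest ending here [7, 7, 9, 3] sum 26, len 4
add 3: shortest ending here [7, 9, 3, 3] sum 22, len 4
add 10: shortest ending here [9, 3, 3, 10] sum 25, len 4
add 4: shortest ending here [3, 3, 10, 4] sum 20, len 4
add 3: shortest ending here [3, 10, 4, 3] sum 20, len 4
add 8: shortest ending here [10, 4, 3, 8] sum 25, len 4
add 3: shortest ending here [10, 4, 3, 8, 3] sum 28, len 5
add 3: shortest ending here [4, 3, 8, 3, 3] sum 21, len 5
add 4: shortest ending here [3, 8, 3, 3, 4] sum 21, len 5
Shortest qualifying length: 3.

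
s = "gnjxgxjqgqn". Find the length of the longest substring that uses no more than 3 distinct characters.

add g: window [g] (1 distinct), len 1
add n: window [g, n] (2 distinct), len 2
add j: window [g, n, j] (3 distinct), len 3
add x: window [n, j, x] (3 distinct), len 3
add g: window [j, x, g] (3 distinct), len 3
add x: window [j, x, g, x] (3 distinct), len 4
add j: window [j, x, g, x, j] (3 distinct), len 5
add q: window [x, j, q] (3 distinct), len 3
add g: window [j, q, g] (3 distinct), len 3
add q: window [j, q, g, q] (3 distinct), len 4
add n: window [q, g, q, n] (3 distinct), len 4
Longest length with ≤3 distinct: 5.

5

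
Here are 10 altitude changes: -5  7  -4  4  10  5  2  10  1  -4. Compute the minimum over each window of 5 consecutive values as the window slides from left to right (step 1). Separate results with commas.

-5, -4, -4, 2, 1, -4

-5 7 -4 4 10 → min -5
7 -4 4 10 5 → min -4
-4 4 10 5 2 → min -4
4 10 5 2 10 → min 2
10 5 2 10 1 → min 1
5 2 10 1 -4 → min -4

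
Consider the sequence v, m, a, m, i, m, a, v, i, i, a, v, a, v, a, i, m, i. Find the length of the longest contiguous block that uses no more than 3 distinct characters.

10

add v: window [v] (1 distinct), len 1
add m: window [v, m] (2 distinct), len 2
add a: window [v, m, a] (3 distinct), len 3
add m: window [v, m, a, m] (3 distinct), len 4
add i: window [m, a, m, i] (3 distinct), len 4
add m: window [m, a, m, i, m] (3 distinct), len 5
add a: window [m, a, m, i, m, a] (3 distinct), len 6
add v: window [m, a, v] (3 distinct), len 3
add i: window [a, v, i] (3 distinct), len 3
add i: window [a, v, i, i] (3 distinct), len 4
add a: window [a, v, i, i, a] (3 distinct), len 5
add v: window [a, v, i, i, a, v] (3 distinct), len 6
add a: window [a, v, i, i, a, v, a] (3 distinct), len 7
add v: window [a, v, i, i, a, v, a, v] (3 distinct), len 8
add a: window [a, v, i, i, a, v, a, v, a] (3 distinct), len 9
add i: window [a, v, i, i, a, v, a, v, a, i] (3 distinct), len 10
add m: window [a, i, m] (3 distinct), len 3
add i: window [a, i, m, i] (3 distinct), len 4
Longest length with ≤3 distinct: 10.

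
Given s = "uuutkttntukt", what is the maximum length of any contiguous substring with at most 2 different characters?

[u] 1 distinct, len 1
[u, u] 1 distinct, len 2
[u, u, u] 1 distinct, len 3
[u, u, u, t] 2 distinct, len 4
[t, k] 2 distinct, len 2
[t, k, t] 2 distinct, len 3
[t, k, t, t] 2 distinct, len 4
[t, t, n] 2 distinct, len 3
[t, t, n, t] 2 distinct, len 4
[t, u] 2 distinct, len 2
[u, k] 2 distinct, len 2
[k, t] 2 distinct, len 2
Longest length with ≤2 distinct: 4.

4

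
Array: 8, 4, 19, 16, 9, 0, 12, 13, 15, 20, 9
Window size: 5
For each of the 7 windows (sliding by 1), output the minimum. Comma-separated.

(8, 4, 19, 16, 9) → min 4
(4, 19, 16, 9, 0) → min 0
(19, 16, 9, 0, 12) → min 0
(16, 9, 0, 12, 13) → min 0
(9, 0, 12, 13, 15) → min 0
(0, 12, 13, 15, 20) → min 0
(12, 13, 15, 20, 9) → min 9

4, 0, 0, 0, 0, 0, 9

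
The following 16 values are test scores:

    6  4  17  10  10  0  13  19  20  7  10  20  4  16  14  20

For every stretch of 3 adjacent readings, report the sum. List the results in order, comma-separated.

27, 31, 37, 20, 23, 32, 52, 46, 37, 37, 34, 40, 34, 50

(6, 4, 17) → sum 27
(4, 17, 10) → sum 31
(17, 10, 10) → sum 37
(10, 10, 0) → sum 20
(10, 0, 13) → sum 23
(0, 13, 19) → sum 32
(13, 19, 20) → sum 52
(19, 20, 7) → sum 46
(20, 7, 10) → sum 37
(7, 10, 20) → sum 37
(10, 20, 4) → sum 34
(20, 4, 16) → sum 40
(4, 16, 14) → sum 34
(16, 14, 20) → sum 50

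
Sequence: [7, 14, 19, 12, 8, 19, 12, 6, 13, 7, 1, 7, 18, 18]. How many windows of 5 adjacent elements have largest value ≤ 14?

2

(7, 14, 19, 12, 8) → max 19
(14, 19, 12, 8, 19) → max 19
(19, 12, 8, 19, 12) → max 19
(12, 8, 19, 12, 6) → max 19
(8, 19, 12, 6, 13) → max 19
(19, 12, 6, 13, 7) → max 19
(12, 6, 13, 7, 1) → max 13  ≤ 14 ✓
(6, 13, 7, 1, 7) → max 13  ≤ 14 ✓
(13, 7, 1, 7, 18) → max 18
(7, 1, 7, 18, 18) → max 18
2 windows satisfy the condition.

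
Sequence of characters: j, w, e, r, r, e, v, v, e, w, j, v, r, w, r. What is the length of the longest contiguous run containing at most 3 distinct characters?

7

Extend right; when distinct count exceeds 3, shrink from the left:
[j] 1 distinct, len 1
[j, w] 2 distinct, len 2
[j, w, e] 3 distinct, len 3
[w, e, r] 3 distinct, len 3
[w, e, r, r] 3 distinct, len 4
[w, e, r, r, e] 3 distinct, len 5
[e, r, r, e, v] 3 distinct, len 5
[e, r, r, e, v, v] 3 distinct, len 6
[e, r, r, e, v, v, e] 3 distinct, len 7
[e, v, v, e, w] 3 distinct, len 5
[e, w, j] 3 distinct, len 3
[w, j, v] 3 distinct, len 3
[j, v, r] 3 distinct, len 3
[v, r, w] 3 distinct, len 3
[v, r, w, r] 3 distinct, len 4
Longest length with ≤3 distinct: 7.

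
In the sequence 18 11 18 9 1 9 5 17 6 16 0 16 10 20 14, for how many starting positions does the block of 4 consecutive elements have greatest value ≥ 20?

[18, 11, 18, 9] → max 18
[11, 18, 9, 1] → max 18
[18, 9, 1, 9] → max 18
[9, 1, 9, 5] → max 9
[1, 9, 5, 17] → max 17
[9, 5, 17, 6] → max 17
[5, 17, 6, 16] → max 17
[17, 6, 16, 0] → max 17
[6, 16, 0, 16] → max 16
[16, 0, 16, 10] → max 16
[0, 16, 10, 20] → max 20  ≥ 20 ✓
[16, 10, 20, 14] → max 20  ≥ 20 ✓
2 windows satisfy the condition.

2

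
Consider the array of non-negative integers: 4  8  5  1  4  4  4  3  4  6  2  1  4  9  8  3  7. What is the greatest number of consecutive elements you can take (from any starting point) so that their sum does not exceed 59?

14

→ 4: sum 4, len 1
→ 8: sum 12, len 2
→ 5: sum 17, len 3
→ 1: sum 18, len 4
→ 4: sum 22, len 5
→ 4: sum 26, len 6
→ 4: sum 30, len 7
→ 3: sum 33, len 8
→ 4: sum 37, len 9
→ 6: sum 43, len 10
→ 2: sum 45, len 11
→ 1: sum 46, len 12
→ 4: sum 50, len 13
→ 9: sum 59, len 14
→ 8 (dropped 4, 8): sum 55, len 13
→ 3: sum 58, len 14
→ 7 (dropped 5, 1): sum 59, len 13
Longest length seen: 14.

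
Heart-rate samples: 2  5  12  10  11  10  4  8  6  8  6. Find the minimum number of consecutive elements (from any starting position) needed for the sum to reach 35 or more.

4

add 2: running sum 2 < 35
add 5: running sum 7 < 35
add 12: running sum 19 < 35
add 10: running sum 29 < 35
end 4: [5, 12, 10, 11] sum 38, len 4
end 5: [12, 10, 11, 10] sum 43, len 4
end 6: [10, 11, 10, 4] sum 35, len 4
end 7: [10, 11, 10, 4, 8] sum 43, len 5
end 8: [11, 10, 4, 8, 6] sum 39, len 5
end 9: [10, 4, 8, 6, 8] sum 36, len 5
end 10: [10, 4, 8, 6, 8, 6] sum 42, len 6
Shortest qualifying length: 4.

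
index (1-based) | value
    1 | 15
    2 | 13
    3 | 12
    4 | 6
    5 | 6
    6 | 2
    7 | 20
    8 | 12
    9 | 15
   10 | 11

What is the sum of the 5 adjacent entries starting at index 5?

Elements at indices 5..9: 6, 2, 20, 12, 15
sum(6, 2, 20, 12, 15) = 55

55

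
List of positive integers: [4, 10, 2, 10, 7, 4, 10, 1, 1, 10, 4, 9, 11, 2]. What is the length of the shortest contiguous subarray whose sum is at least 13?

add 4: running sum 4 < 13
add 10: shortest ending here [4, 10] sum 14, len 2
add 2: shortest ending here [4, 10, 2] sum 16, len 3
add 10: shortest ending here [10, 2, 10] sum 22, len 3
add 7: shortest ending here [10, 7] sum 17, len 2
add 4: shortest ending here [10, 7, 4] sum 21, len 3
add 10: shortest ending here [4, 10] sum 14, len 2
add 1: shortest ending here [4, 10, 1] sum 15, len 3
add 1: shortest ending here [4, 10, 1, 1] sum 16, len 4
add 10: shortest ending here [10, 1, 1, 10] sum 22, len 4
add 4: shortest ending here [10, 4] sum 14, len 2
add 9: shortest ending here [4, 9] sum 13, len 2
add 11: shortest ending here [9, 11] sum 20, len 2
add 2: shortest ending here [11, 2] sum 13, len 2
Shortest qualifying length: 2.

2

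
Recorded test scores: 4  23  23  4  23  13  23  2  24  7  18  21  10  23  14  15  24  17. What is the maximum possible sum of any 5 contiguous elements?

93

(4, 23, 23, 4, 23) → sum 77
(23, 23, 4, 23, 13) → sum 86
(23, 4, 23, 13, 23) → sum 86
(4, 23, 13, 23, 2) → sum 65
(23, 13, 23, 2, 24) → sum 85
(13, 23, 2, 24, 7) → sum 69
(23, 2, 24, 7, 18) → sum 74
(2, 24, 7, 18, 21) → sum 72
(24, 7, 18, 21, 10) → sum 80
(7, 18, 21, 10, 23) → sum 79
(18, 21, 10, 23, 14) → sum 86
(21, 10, 23, 14, 15) → sum 83
(10, 23, 14, 15, 24) → sum 86
(23, 14, 15, 24, 17) → sum 93
Maximum of these is 93.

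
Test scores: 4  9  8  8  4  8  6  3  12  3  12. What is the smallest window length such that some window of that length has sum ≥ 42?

Extend right; whenever the sum reaches 42, record the length and shrink from the left:
add 4: running sum 4 < 42
add 9: running sum 13 < 42
add 8: running sum 21 < 42
add 8: running sum 29 < 42
add 4: running sum 33 < 42
add 8: running sum 41 < 42
add 6: shortest ending here [9, 8, 8, 4, 8, 6] sum 43, len 6
add 3: shortest ending here [9, 8, 8, 4, 8, 6, 3] sum 46, len 7
add 12: shortest ending here [8, 8, 4, 8, 6, 3, 12] sum 49, len 7
add 3: shortest ending here [8, 4, 8, 6, 3, 12, 3] sum 44, len 7
add 12: shortest ending here [8, 6, 3, 12, 3, 12] sum 44, len 6
Shortest qualifying length: 6.

6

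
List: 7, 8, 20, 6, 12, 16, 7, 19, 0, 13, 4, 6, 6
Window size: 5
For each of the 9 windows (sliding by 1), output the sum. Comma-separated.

53, 62, 61, 60, 54, 55, 43, 42, 29

(7, 8, 20, 6, 12) → sum 53
(8, 20, 6, 12, 16) → sum 62
(20, 6, 12, 16, 7) → sum 61
(6, 12, 16, 7, 19) → sum 60
(12, 16, 7, 19, 0) → sum 54
(16, 7, 19, 0, 13) → sum 55
(7, 19, 0, 13, 4) → sum 43
(19, 0, 13, 4, 6) → sum 42
(0, 13, 4, 6, 6) → sum 29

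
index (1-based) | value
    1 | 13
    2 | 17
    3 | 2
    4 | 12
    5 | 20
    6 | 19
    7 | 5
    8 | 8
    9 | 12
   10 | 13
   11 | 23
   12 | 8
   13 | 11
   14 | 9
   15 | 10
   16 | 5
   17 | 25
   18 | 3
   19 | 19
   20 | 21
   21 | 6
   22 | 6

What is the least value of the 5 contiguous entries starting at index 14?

Elements at indices 14..18: 9, 10, 5, 25, 3
min(9, 10, 5, 25, 3) = 3

3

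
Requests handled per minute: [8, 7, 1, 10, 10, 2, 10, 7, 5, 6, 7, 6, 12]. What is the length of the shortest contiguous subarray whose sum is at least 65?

9

Extend right; whenever the sum reaches 65, record the length and shrink from the left:
add 8: running sum 8 < 65
add 7: running sum 15 < 65
add 1: running sum 16 < 65
add 10: running sum 26 < 65
add 10: running sum 36 < 65
add 2: running sum 38 < 65
add 10: running sum 48 < 65
add 7: running sum 55 < 65
add 5: running sum 60 < 65
add 6: shortest ending here [8, 7, 1, 10, 10, 2, 10, 7, 5, 6] sum 66, len 10
add 7: shortest ending here [7, 1, 10, 10, 2, 10, 7, 5, 6, 7] sum 65, len 10
add 6: shortest ending here [7, 1, 10, 10, 2, 10, 7, 5, 6, 7, 6] sum 71, len 11
add 12: shortest ending here [10, 2, 10, 7, 5, 6, 7, 6, 12] sum 65, len 9
Shortest qualifying length: 9.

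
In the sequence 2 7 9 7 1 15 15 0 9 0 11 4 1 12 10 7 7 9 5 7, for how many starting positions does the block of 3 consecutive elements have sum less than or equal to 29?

16

[2, 7, 9] → sum 18  ≤ 29 ✓
[7, 9, 7] → sum 23  ≤ 29 ✓
[9, 7, 1] → sum 17  ≤ 29 ✓
[7, 1, 15] → sum 23  ≤ 29 ✓
[1, 15, 15] → sum 31
[15, 15, 0] → sum 30
[15, 0, 9] → sum 24  ≤ 29 ✓
[0, 9, 0] → sum 9  ≤ 29 ✓
[9, 0, 11] → sum 20  ≤ 29 ✓
[0, 11, 4] → sum 15  ≤ 29 ✓
[11, 4, 1] → sum 16  ≤ 29 ✓
[4, 1, 12] → sum 17  ≤ 29 ✓
[1, 12, 10] → sum 23  ≤ 29 ✓
[12, 10, 7] → sum 29  ≤ 29 ✓
[10, 7, 7] → sum 24  ≤ 29 ✓
[7, 7, 9] → sum 23  ≤ 29 ✓
[7, 9, 5] → sum 21  ≤ 29 ✓
[9, 5, 7] → sum 21  ≤ 29 ✓
16 windows satisfy the condition.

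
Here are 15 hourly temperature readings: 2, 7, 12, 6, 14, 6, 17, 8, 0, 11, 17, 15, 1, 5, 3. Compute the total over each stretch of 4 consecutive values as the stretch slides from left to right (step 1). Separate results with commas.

27, 39, 38, 43, 45, 31, 36, 36, 43, 44, 38, 24

2 7 12 6 → sum 27
7 12 6 14 → sum 39
12 6 14 6 → sum 38
6 14 6 17 → sum 43
14 6 17 8 → sum 45
6 17 8 0 → sum 31
17 8 0 11 → sum 36
8 0 11 17 → sum 36
0 11 17 15 → sum 43
11 17 15 1 → sum 44
17 15 1 5 → sum 38
15 1 5 3 → sum 24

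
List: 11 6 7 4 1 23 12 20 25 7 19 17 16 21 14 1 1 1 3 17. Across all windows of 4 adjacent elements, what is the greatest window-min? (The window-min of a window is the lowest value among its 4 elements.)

(11, 6, 7, 4) → min 4
(6, 7, 4, 1) → min 1
(7, 4, 1, 23) → min 1
(4, 1, 23, 12) → min 1
(1, 23, 12, 20) → min 1
(23, 12, 20, 25) → min 12
(12, 20, 25, 7) → min 7
(20, 25, 7, 19) → min 7
(25, 7, 19, 17) → min 7
(7, 19, 17, 16) → min 7
(19, 17, 16, 21) → min 16
(17, 16, 21, 14) → min 14
(16, 21, 14, 1) → min 1
(21, 14, 1, 1) → min 1
(14, 1, 1, 1) → min 1
(1, 1, 1, 3) → min 1
(1, 1, 3, 17) → min 1
Greatest of these is 16.

16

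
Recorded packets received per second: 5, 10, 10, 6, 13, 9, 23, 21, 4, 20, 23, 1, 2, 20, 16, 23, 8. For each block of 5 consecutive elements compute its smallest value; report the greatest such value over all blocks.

6

(5, 10, 10, 6, 13) → min 5
(10, 10, 6, 13, 9) → min 6
(10, 6, 13, 9, 23) → min 6
(6, 13, 9, 23, 21) → min 6
(13, 9, 23, 21, 4) → min 4
(9, 23, 21, 4, 20) → min 4
(23, 21, 4, 20, 23) → min 4
(21, 4, 20, 23, 1) → min 1
(4, 20, 23, 1, 2) → min 1
(20, 23, 1, 2, 20) → min 1
(23, 1, 2, 20, 16) → min 1
(1, 2, 20, 16, 23) → min 1
(2, 20, 16, 23, 8) → min 2
Greatest of these is 6.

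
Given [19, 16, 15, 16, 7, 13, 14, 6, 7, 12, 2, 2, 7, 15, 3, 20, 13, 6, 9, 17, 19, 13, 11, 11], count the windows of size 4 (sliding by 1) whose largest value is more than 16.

10

19 16 15 16 → max 19  > 16 ✓
16 15 16 7 → max 16
15 16 7 13 → max 16
16 7 13 14 → max 16
7 13 14 6 → max 14
13 14 6 7 → max 14
14 6 7 12 → max 14
6 7 12 2 → max 12
7 12 2 2 → max 12
12 2 2 7 → max 12
2 2 7 15 → max 15
2 7 15 3 → max 15
7 15 3 20 → max 20  > 16 ✓
15 3 20 13 → max 20  > 16 ✓
3 20 13 6 → max 20  > 16 ✓
20 13 6 9 → max 20  > 16 ✓
13 6 9 17 → max 17  > 16 ✓
6 9 17 19 → max 19  > 16 ✓
9 17 19 13 → max 19  > 16 ✓
17 19 13 11 → max 19  > 16 ✓
19 13 11 11 → max 19  > 16 ✓
10 windows satisfy the condition.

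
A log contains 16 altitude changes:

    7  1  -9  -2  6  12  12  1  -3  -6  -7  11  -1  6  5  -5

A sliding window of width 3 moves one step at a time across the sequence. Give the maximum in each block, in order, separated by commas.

(7, 1, -9) → max 7
(1, -9, -2) → max 1
(-9, -2, 6) → max 6
(-2, 6, 12) → max 12
(6, 12, 12) → max 12
(12, 12, 1) → max 12
(12, 1, -3) → max 12
(1, -3, -6) → max 1
(-3, -6, -7) → max -3
(-6, -7, 11) → max 11
(-7, 11, -1) → max 11
(11, -1, 6) → max 11
(-1, 6, 5) → max 6
(6, 5, -5) → max 6

7, 1, 6, 12, 12, 12, 12, 1, -3, 11, 11, 11, 6, 6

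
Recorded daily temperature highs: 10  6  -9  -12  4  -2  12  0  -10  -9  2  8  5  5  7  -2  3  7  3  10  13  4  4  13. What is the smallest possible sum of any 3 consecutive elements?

Each size-3 window and its sum:
(10, 6, -9) → sum 7
(6, -9, -12) → sum -15
(-9, -12, 4) → sum -17
(-12, 4, -2) → sum -10
(4, -2, 12) → sum 14
(-2, 12, 0) → sum 10
(12, 0, -10) → sum 2
(0, -10, -9) → sum -19
(-10, -9, 2) → sum -17
(-9, 2, 8) → sum 1
(2, 8, 5) → sum 15
(8, 5, 5) → sum 18
(5, 5, 7) → sum 17
(5, 7, -2) → sum 10
(7, -2, 3) → sum 8
(-2, 3, 7) → sum 8
(3, 7, 3) → sum 13
(7, 3, 10) → sum 20
(3, 10, 13) → sum 26
(10, 13, 4) → sum 27
(13, 4, 4) → sum 21
(4, 4, 13) → sum 21
Smallest of these is -19.

-19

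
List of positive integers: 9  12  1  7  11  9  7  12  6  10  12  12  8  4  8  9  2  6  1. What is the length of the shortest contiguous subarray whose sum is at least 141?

18

add 9: running sum 9 < 141
add 12: running sum 21 < 141
add 1: running sum 22 < 141
add 7: running sum 29 < 141
add 11: running sum 40 < 141
add 9: running sum 49 < 141
add 7: running sum 56 < 141
add 12: running sum 68 < 141
add 6: running sum 74 < 141
add 10: running sum 84 < 141
add 12: running sum 96 < 141
add 12: running sum 108 < 141
add 8: running sum 116 < 141
add 4: running sum 120 < 141
add 8: running sum 128 < 141
add 9: running sum 137 < 141
add 2: running sum 139 < 141
add 6: shortest ending here [9, 12, 1, 7, 11, 9, 7, 12, 6, 10, 12, 12, 8, 4, 8, 9, 2, 6] sum 145, len 18
add 1: shortest ending here [9, 12, 1, 7, 11, 9, 7, 12, 6, 10, 12, 12, 8, 4, 8, 9, 2, 6, 1] sum 146, len 19
Shortest qualifying length: 18.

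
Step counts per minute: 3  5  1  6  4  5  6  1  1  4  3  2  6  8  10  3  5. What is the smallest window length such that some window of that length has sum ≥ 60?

Extend right; whenever the sum reaches 60, record the length and shrink from the left:
add 3: running sum 3 < 60
add 5: running sum 8 < 60
add 1: running sum 9 < 60
add 6: running sum 15 < 60
add 4: running sum 19 < 60
add 5: running sum 24 < 60
add 6: running sum 30 < 60
add 1: running sum 31 < 60
add 1: running sum 32 < 60
add 4: running sum 36 < 60
add 3: running sum 39 < 60
add 2: running sum 41 < 60
add 6: running sum 47 < 60
add 8: running sum 55 < 60
add 10: shortest ending here [5, 1, 6, 4, 5, 6, 1, 1, 4, 3, 2, 6, 8, 10] sum 62, len 14
add 3: shortest ending here [1, 6, 4, 5, 6, 1, 1, 4, 3, 2, 6, 8, 10, 3] sum 60, len 14
add 5: shortest ending here [6, 4, 5, 6, 1, 1, 4, 3, 2, 6, 8, 10, 3, 5] sum 64, len 14
Shortest qualifying length: 14.

14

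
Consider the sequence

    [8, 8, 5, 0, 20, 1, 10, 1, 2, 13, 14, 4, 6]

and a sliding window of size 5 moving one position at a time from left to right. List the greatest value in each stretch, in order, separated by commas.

(8, 8, 5, 0, 20) → max 20
(8, 5, 0, 20, 1) → max 20
(5, 0, 20, 1, 10) → max 20
(0, 20, 1, 10, 1) → max 20
(20, 1, 10, 1, 2) → max 20
(1, 10, 1, 2, 13) → max 13
(10, 1, 2, 13, 14) → max 14
(1, 2, 13, 14, 4) → max 14
(2, 13, 14, 4, 6) → max 14

20, 20, 20, 20, 20, 13, 14, 14, 14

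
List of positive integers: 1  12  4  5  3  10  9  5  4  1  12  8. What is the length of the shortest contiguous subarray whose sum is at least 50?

add 1: running sum 1 < 50
add 12: running sum 13 < 50
add 4: running sum 17 < 50
add 5: running sum 22 < 50
add 3: running sum 25 < 50
add 10: running sum 35 < 50
add 9: running sum 44 < 50
add 5: running sum 49 < 50
end 8: [12, 4, 5, 3, 10, 9, 5, 4] sum 52, len 8
end 9: [12, 4, 5, 3, 10, 9, 5, 4, 1] sum 53, len 9
end 10: [4, 5, 3, 10, 9, 5, 4, 1, 12] sum 53, len 9
end 11: [3, 10, 9, 5, 4, 1, 12, 8] sum 52, len 8
Shortest qualifying length: 8.

8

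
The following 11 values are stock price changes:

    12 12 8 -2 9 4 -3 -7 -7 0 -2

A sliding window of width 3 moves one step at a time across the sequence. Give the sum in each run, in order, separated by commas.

Sliding a size-3 window across the 11 values:
12 12 8 → sum 32
12 8 -2 → sum 18
8 -2 9 → sum 15
-2 9 4 → sum 11
9 4 -3 → sum 10
4 -3 -7 → sum -6
-3 -7 -7 → sum -17
-7 -7 0 → sum -14
-7 0 -2 → sum -9

32, 18, 15, 11, 10, -6, -17, -14, -9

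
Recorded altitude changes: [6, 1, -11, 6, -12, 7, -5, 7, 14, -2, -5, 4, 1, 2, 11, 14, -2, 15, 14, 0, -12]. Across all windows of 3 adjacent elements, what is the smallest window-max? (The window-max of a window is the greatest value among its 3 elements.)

(6, 1, -11) → max 6
(1, -11, 6) → max 6
(-11, 6, -12) → max 6
(6, -12, 7) → max 7
(-12, 7, -5) → max 7
(7, -5, 7) → max 7
(-5, 7, 14) → max 14
(7, 14, -2) → max 14
(14, -2, -5) → max 14
(-2, -5, 4) → max 4
(-5, 4, 1) → max 4
(4, 1, 2) → max 4
(1, 2, 11) → max 11
(2, 11, 14) → max 14
(11, 14, -2) → max 14
(14, -2, 15) → max 15
(-2, 15, 14) → max 15
(15, 14, 0) → max 15
(14, 0, -12) → max 14
Smallest of these is 4.

4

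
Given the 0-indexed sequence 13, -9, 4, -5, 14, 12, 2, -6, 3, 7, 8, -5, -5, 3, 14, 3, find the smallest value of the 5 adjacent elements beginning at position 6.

-6

Elements at indices 6..10: 2, -6, 3, 7, 8
min(2, -6, 3, 7, 8) = -6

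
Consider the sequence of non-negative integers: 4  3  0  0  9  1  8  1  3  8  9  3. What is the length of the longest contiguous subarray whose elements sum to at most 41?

add 4: [4] sum 4, len 1
add 3: [4, 3] sum 7, len 2
add 0: [4, 3, 0] sum 7, len 3
add 0: [4, 3, 0, 0] sum 7, len 4
add 9: [4, 3, 0, 0, 9] sum 16, len 5
add 1: [4, 3, 0, 0, 9, 1] sum 17, len 6
add 8: [4, 3, 0, 0, 9, 1, 8] sum 25, len 7
add 1: [4, 3, 0, 0, 9, 1, 8, 1] sum 26, len 8
add 3: [4, 3, 0, 0, 9, 1, 8, 1, 3] sum 29, len 9
add 8: [4, 3, 0, 0, 9, 1, 8, 1, 3, 8] sum 37, len 10
add 9: [0, 0, 9, 1, 8, 1, 3, 8, 9] sum 39, len 9
add 3: [1, 8, 1, 3, 8, 9, 3] sum 33, len 7
Longest length seen: 10.

10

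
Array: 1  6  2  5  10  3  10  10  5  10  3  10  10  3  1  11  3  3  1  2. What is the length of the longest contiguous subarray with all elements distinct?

[1] len 1
[1, 6] len 2
[1, 6, 2] len 3
[1, 6, 2, 5] len 4
[1, 6, 2, 5, 10] len 5
[1, 6, 2, 5, 10, 3] len 6
[3, 10] len 2
[10] len 1
[10, 5] len 2
[5, 10] len 2
[5, 10, 3] len 3
[3, 10] len 2
[10] len 1
[10, 3] len 2
[10, 3, 1] len 3
[10, 3, 1, 11] len 4
[1, 11, 3] len 3
[3] len 1
[3, 1] len 2
[3, 1, 2] len 3
Longest all-distinct length: 6.

6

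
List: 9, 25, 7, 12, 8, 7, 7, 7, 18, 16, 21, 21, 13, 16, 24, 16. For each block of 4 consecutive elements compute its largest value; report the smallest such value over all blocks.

8

Each size-4 window and its max:
9 25 7 12 → max 25
25 7 12 8 → max 25
7 12 8 7 → max 12
12 8 7 7 → max 12
8 7 7 7 → max 8
7 7 7 18 → max 18
7 7 18 16 → max 18
7 18 16 21 → max 21
18 16 21 21 → max 21
16 21 21 13 → max 21
21 21 13 16 → max 21
21 13 16 24 → max 24
13 16 24 16 → max 24
Smallest of these is 8.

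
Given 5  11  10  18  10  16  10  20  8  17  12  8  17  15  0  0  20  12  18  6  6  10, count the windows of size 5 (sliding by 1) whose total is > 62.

5 11 10 18 10 → sum 54
11 10 18 10 16 → sum 65  > 62 ✓
10 18 10 16 10 → sum 64  > 62 ✓
18 10 16 10 20 → sum 74  > 62 ✓
10 16 10 20 8 → sum 64  > 62 ✓
16 10 20 8 17 → sum 71  > 62 ✓
10 20 8 17 12 → sum 67  > 62 ✓
20 8 17 12 8 → sum 65  > 62 ✓
8 17 12 8 17 → sum 62
17 12 8 17 15 → sum 69  > 62 ✓
12 8 17 15 0 → sum 52
8 17 15 0 0 → sum 40
17 15 0 0 20 → sum 52
15 0 0 20 12 → sum 47
0 0 20 12 18 → sum 50
0 20 12 18 6 → sum 56
20 12 18 6 6 → sum 62
12 18 6 6 10 → sum 52
8 windows satisfy the condition.

8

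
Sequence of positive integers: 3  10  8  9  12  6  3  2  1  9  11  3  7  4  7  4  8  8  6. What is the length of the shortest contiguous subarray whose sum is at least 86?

14

Extend right; whenever the sum reaches 86, record the length and shrink from the left:
add 3: running sum 3 < 86
add 10: running sum 13 < 86
add 8: running sum 21 < 86
add 9: running sum 30 < 86
add 12: running sum 42 < 86
add 6: running sum 48 < 86
add 3: running sum 51 < 86
add 2: running sum 53 < 86
add 1: running sum 54 < 86
add 9: running sum 63 < 86
add 11: running sum 74 < 86
add 3: running sum 77 < 86
add 7: running sum 84 < 86
add 4: shortest ending here [3, 10, 8, 9, 12, 6, 3, 2, 1, 9, 11, 3, 7, 4] sum 88, len 14
add 7: shortest ending here [10, 8, 9, 12, 6, 3, 2, 1, 9, 11, 3, 7, 4, 7] sum 92, len 14
add 4: shortest ending here [8, 9, 12, 6, 3, 2, 1, 9, 11, 3, 7, 4, 7, 4] sum 86, len 14
add 8: shortest ending here [9, 12, 6, 3, 2, 1, 9, 11, 3, 7, 4, 7, 4, 8] sum 86, len 14
add 8: shortest ending here [9, 12, 6, 3, 2, 1, 9, 11, 3, 7, 4, 7, 4, 8, 8] sum 94, len 15
add 6: shortest ending here [12, 6, 3, 2, 1, 9, 11, 3, 7, 4, 7, 4, 8, 8, 6] sum 91, len 15
Shortest qualifying length: 14.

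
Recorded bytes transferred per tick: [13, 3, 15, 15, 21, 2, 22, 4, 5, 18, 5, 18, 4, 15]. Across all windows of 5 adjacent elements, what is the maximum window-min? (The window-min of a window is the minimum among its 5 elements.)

4

(13, 3, 15, 15, 21) → min 3
(3, 15, 15, 21, 2) → min 2
(15, 15, 21, 2, 22) → min 2
(15, 21, 2, 22, 4) → min 2
(21, 2, 22, 4, 5) → min 2
(2, 22, 4, 5, 18) → min 2
(22, 4, 5, 18, 5) → min 4
(4, 5, 18, 5, 18) → min 4
(5, 18, 5, 18, 4) → min 4
(18, 5, 18, 4, 15) → min 4
Maximum of these is 4.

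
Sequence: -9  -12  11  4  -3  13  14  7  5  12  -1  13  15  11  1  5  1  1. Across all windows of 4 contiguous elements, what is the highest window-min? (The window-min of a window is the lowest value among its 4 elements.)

[-9, -12, 11, 4] → min -12
[-12, 11, 4, -3] → min -12
[11, 4, -3, 13] → min -3
[4, -3, 13, 14] → min -3
[-3, 13, 14, 7] → min -3
[13, 14, 7, 5] → min 5
[14, 7, 5, 12] → min 5
[7, 5, 12, -1] → min -1
[5, 12, -1, 13] → min -1
[12, -1, 13, 15] → min -1
[-1, 13, 15, 11] → min -1
[13, 15, 11, 1] → min 1
[15, 11, 1, 5] → min 1
[11, 1, 5, 1] → min 1
[1, 5, 1, 1] → min 1
Highest of these is 5.

5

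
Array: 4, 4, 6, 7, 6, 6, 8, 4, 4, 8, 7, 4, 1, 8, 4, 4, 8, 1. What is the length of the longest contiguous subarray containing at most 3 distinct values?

7

add 4: window [4] (1 distinct), len 1
add 4: window [4, 4] (1 distinct), len 2
add 6: window [4, 4, 6] (2 distinct), len 3
add 7: window [4, 4, 6, 7] (3 distinct), len 4
add 6: window [4, 4, 6, 7, 6] (3 distinct), len 5
add 6: window [4, 4, 6, 7, 6, 6] (3 distinct), len 6
add 8: window [6, 7, 6, 6, 8] (3 distinct), len 5
add 4: window [6, 6, 8, 4] (3 distinct), len 4
add 4: window [6, 6, 8, 4, 4] (3 distinct), len 5
add 8: window [6, 6, 8, 4, 4, 8] (3 distinct), len 6
add 7: window [8, 4, 4, 8, 7] (3 distinct), len 5
add 4: window [8, 4, 4, 8, 7, 4] (3 distinct), len 6
add 1: window [7, 4, 1] (3 distinct), len 3
add 8: window [4, 1, 8] (3 distinct), len 3
add 4: window [4, 1, 8, 4] (3 distinct), len 4
add 4: window [4, 1, 8, 4, 4] (3 distinct), len 5
add 8: window [4, 1, 8, 4, 4, 8] (3 distinct), len 6
add 1: window [4, 1, 8, 4, 4, 8, 1] (3 distinct), len 7
Longest length with ≤3 distinct: 7.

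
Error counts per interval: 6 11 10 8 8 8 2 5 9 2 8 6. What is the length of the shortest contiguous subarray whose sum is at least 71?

10

Extend right; whenever the sum reaches 71, record the length and shrink from the left:
add 6: running sum 6 < 71
add 11: running sum 17 < 71
add 10: running sum 27 < 71
add 8: running sum 35 < 71
add 8: running sum 43 < 71
add 8: running sum 51 < 71
add 2: running sum 53 < 71
add 5: running sum 58 < 71
add 9: running sum 67 < 71
add 2: running sum 69 < 71
end 10: [11, 10, 8, 8, 8, 2, 5, 9, 2, 8] sum 71, len 10
end 11: [11, 10, 8, 8, 8, 2, 5, 9, 2, 8, 6] sum 77, len 11
Shortest qualifying length: 10.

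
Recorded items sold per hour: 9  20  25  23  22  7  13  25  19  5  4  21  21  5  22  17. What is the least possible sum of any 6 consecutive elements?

73

[9, 20, 25, 23, 22, 7] → sum 106
[20, 25, 23, 22, 7, 13] → sum 110
[25, 23, 22, 7, 13, 25] → sum 115
[23, 22, 7, 13, 25, 19] → sum 109
[22, 7, 13, 25, 19, 5] → sum 91
[7, 13, 25, 19, 5, 4] → sum 73
[13, 25, 19, 5, 4, 21] → sum 87
[25, 19, 5, 4, 21, 21] → sum 95
[19, 5, 4, 21, 21, 5] → sum 75
[5, 4, 21, 21, 5, 22] → sum 78
[4, 21, 21, 5, 22, 17] → sum 90
Least of these is 73.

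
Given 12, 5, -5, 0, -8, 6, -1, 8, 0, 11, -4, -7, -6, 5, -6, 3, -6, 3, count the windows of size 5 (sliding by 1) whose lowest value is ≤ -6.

12

12 5 -5 0 -8 → min -8  ≤ -6 ✓
5 -5 0 -8 6 → min -8  ≤ -6 ✓
-5 0 -8 6 -1 → min -8  ≤ -6 ✓
0 -8 6 -1 8 → min -8  ≤ -6 ✓
-8 6 -1 8 0 → min -8  ≤ -6 ✓
6 -1 8 0 11 → min -1
-1 8 0 11 -4 → min -4
8 0 11 -4 -7 → min -7  ≤ -6 ✓
0 11 -4 -7 -6 → min -7  ≤ -6 ✓
11 -4 -7 -6 5 → min -7  ≤ -6 ✓
-4 -7 -6 5 -6 → min -7  ≤ -6 ✓
-7 -6 5 -6 3 → min -7  ≤ -6 ✓
-6 5 -6 3 -6 → min -6  ≤ -6 ✓
5 -6 3 -6 3 → min -6  ≤ -6 ✓
12 windows satisfy the condition.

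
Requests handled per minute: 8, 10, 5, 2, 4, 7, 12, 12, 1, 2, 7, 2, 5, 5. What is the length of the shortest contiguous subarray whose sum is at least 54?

8

add 8: running sum 8 < 54
add 10: running sum 18 < 54
add 5: running sum 23 < 54
add 2: running sum 25 < 54
add 4: running sum 29 < 54
add 7: running sum 36 < 54
add 12: running sum 48 < 54
add 12: shortest ending here [8, 10, 5, 2, 4, 7, 12, 12] sum 60, len 8
add 1: shortest ending here [8, 10, 5, 2, 4, 7, 12, 12, 1] sum 61, len 9
add 2: shortest ending here [10, 5, 2, 4, 7, 12, 12, 1, 2] sum 55, len 9
add 7: shortest ending here [10, 5, 2, 4, 7, 12, 12, 1, 2, 7] sum 62, len 10
add 2: shortest ending here [5, 2, 4, 7, 12, 12, 1, 2, 7, 2] sum 54, len 10
add 5: shortest ending here [2, 4, 7, 12, 12, 1, 2, 7, 2, 5] sum 54, len 10
add 5: shortest ending here [4, 7, 12, 12, 1, 2, 7, 2, 5, 5] sum 57, len 10
Shortest qualifying length: 8.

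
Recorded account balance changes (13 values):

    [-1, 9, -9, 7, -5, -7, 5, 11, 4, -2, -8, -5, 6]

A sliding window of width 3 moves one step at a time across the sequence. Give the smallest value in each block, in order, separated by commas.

(-1, 9, -9) → min -9
(9, -9, 7) → min -9
(-9, 7, -5) → min -9
(7, -5, -7) → min -7
(-5, -7, 5) → min -7
(-7, 5, 11) → min -7
(5, 11, 4) → min 4
(11, 4, -2) → min -2
(4, -2, -8) → min -8
(-2, -8, -5) → min -8
(-8, -5, 6) → min -8

-9, -9, -9, -7, -7, -7, 4, -2, -8, -8, -8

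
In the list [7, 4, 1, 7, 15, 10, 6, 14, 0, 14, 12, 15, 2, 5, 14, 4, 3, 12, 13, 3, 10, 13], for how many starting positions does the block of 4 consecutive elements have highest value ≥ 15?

8

7 4 1 7 → max 7
4 1 7 15 → max 15  ≥ 15 ✓
1 7 15 10 → max 15  ≥ 15 ✓
7 15 10 6 → max 15  ≥ 15 ✓
15 10 6 14 → max 15  ≥ 15 ✓
10 6 14 0 → max 14
6 14 0 14 → max 14
14 0 14 12 → max 14
0 14 12 15 → max 15  ≥ 15 ✓
14 12 15 2 → max 15  ≥ 15 ✓
12 15 2 5 → max 15  ≥ 15 ✓
15 2 5 14 → max 15  ≥ 15 ✓
2 5 14 4 → max 14
5 14 4 3 → max 14
14 4 3 12 → max 14
4 3 12 13 → max 13
3 12 13 3 → max 13
12 13 3 10 → max 13
13 3 10 13 → max 13
8 windows satisfy the condition.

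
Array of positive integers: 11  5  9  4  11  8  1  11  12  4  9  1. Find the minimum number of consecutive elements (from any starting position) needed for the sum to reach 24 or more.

add 11: running sum 11 < 24
add 5: running sum 16 < 24
end 2: [11, 5, 9] sum 25, len 3
end 3: [11, 5, 9, 4] sum 29, len 4
end 4: [9, 4, 11] sum 24, len 3
end 5: [9, 4, 11, 8] sum 32, len 4
end 6: [4, 11, 8, 1] sum 24, len 4
end 7: [11, 8, 1, 11] sum 31, len 4
end 8: [1, 11, 12] sum 24, len 3
end 9: [11, 12, 4] sum 27, len 3
end 10: [12, 4, 9] sum 25, len 3
end 11: [12, 4, 9, 1] sum 26, len 4
Shortest qualifying length: 3.

3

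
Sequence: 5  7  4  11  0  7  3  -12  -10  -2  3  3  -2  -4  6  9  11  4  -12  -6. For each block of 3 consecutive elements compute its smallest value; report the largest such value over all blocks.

5 7 4 → min 4
7 4 11 → min 4
4 11 0 → min 0
11 0 7 → min 0
0 7 3 → min 0
7 3 -12 → min -12
3 -12 -10 → min -12
-12 -10 -2 → min -12
-10 -2 3 → min -10
-2 3 3 → min -2
3 3 -2 → min -2
3 -2 -4 → min -4
-2 -4 6 → min -4
-4 6 9 → min -4
6 9 11 → min 6
9 11 4 → min 4
11 4 -12 → min -12
4 -12 -6 → min -12
Largest of these is 6.

6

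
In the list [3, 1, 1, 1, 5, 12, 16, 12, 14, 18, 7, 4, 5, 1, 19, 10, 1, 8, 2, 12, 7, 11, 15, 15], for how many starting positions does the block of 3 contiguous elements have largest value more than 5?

18

(3, 1, 1) → max 3
(1, 1, 1) → max 1
(1, 1, 5) → max 5
(1, 5, 12) → max 12  > 5 ✓
(5, 12, 16) → max 16  > 5 ✓
(12, 16, 12) → max 16  > 5 ✓
(16, 12, 14) → max 16  > 5 ✓
(12, 14, 18) → max 18  > 5 ✓
(14, 18, 7) → max 18  > 5 ✓
(18, 7, 4) → max 18  > 5 ✓
(7, 4, 5) → max 7  > 5 ✓
(4, 5, 1) → max 5
(5, 1, 19) → max 19  > 5 ✓
(1, 19, 10) → max 19  > 5 ✓
(19, 10, 1) → max 19  > 5 ✓
(10, 1, 8) → max 10  > 5 ✓
(1, 8, 2) → max 8  > 5 ✓
(8, 2, 12) → max 12  > 5 ✓
(2, 12, 7) → max 12  > 5 ✓
(12, 7, 11) → max 12  > 5 ✓
(7, 11, 15) → max 15  > 5 ✓
(11, 15, 15) → max 15  > 5 ✓
18 windows satisfy the condition.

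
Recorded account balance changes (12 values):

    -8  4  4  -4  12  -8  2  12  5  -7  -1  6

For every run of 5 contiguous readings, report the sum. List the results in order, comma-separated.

Sliding a size-5 window across the 12 values:
-8 4 4 -4 12 → sum 8
4 4 -4 12 -8 → sum 8
4 -4 12 -8 2 → sum 6
-4 12 -8 2 12 → sum 14
12 -8 2 12 5 → sum 23
-8 2 12 5 -7 → sum 4
2 12 5 -7 -1 → sum 11
12 5 -7 -1 6 → sum 15

8, 8, 6, 14, 23, 4, 11, 15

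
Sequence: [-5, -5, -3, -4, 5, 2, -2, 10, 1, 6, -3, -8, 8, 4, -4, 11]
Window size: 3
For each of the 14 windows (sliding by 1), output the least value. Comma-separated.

-5, -5, -4, -4, -2, -2, -2, 1, -3, -8, -8, -8, -4, -4

Sliding a size-3 window across the 16 values:
[-5, -5, -3] → min -5
[-5, -3, -4] → min -5
[-3, -4, 5] → min -4
[-4, 5, 2] → min -4
[5, 2, -2] → min -2
[2, -2, 10] → min -2
[-2, 10, 1] → min -2
[10, 1, 6] → min 1
[1, 6, -3] → min -3
[6, -3, -8] → min -8
[-3, -8, 8] → min -8
[-8, 8, 4] → min -8
[8, 4, -4] → min -4
[4, -4, 11] → min -4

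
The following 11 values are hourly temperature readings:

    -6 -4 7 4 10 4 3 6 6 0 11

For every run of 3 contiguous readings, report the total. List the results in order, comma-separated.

-3, 7, 21, 18, 17, 13, 15, 12, 17

(-6, -4, 7) → sum -3
(-4, 7, 4) → sum 7
(7, 4, 10) → sum 21
(4, 10, 4) → sum 18
(10, 4, 3) → sum 17
(4, 3, 6) → sum 13
(3, 6, 6) → sum 15
(6, 6, 0) → sum 12
(6, 0, 11) → sum 17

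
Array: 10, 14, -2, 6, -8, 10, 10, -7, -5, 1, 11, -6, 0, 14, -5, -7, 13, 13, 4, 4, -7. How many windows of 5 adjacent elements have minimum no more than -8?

(10, 14, -2, 6, -8) → min -8  ≤ -8 ✓
(14, -2, 6, -8, 10) → min -8  ≤ -8 ✓
(-2, 6, -8, 10, 10) → min -8  ≤ -8 ✓
(6, -8, 10, 10, -7) → min -8  ≤ -8 ✓
(-8, 10, 10, -7, -5) → min -8  ≤ -8 ✓
(10, 10, -7, -5, 1) → min -7
(10, -7, -5, 1, 11) → min -7
(-7, -5, 1, 11, -6) → min -7
(-5, 1, 11, -6, 0) → min -6
(1, 11, -6, 0, 14) → min -6
(11, -6, 0, 14, -5) → min -6
(-6, 0, 14, -5, -7) → min -7
(0, 14, -5, -7, 13) → min -7
(14, -5, -7, 13, 13) → min -7
(-5, -7, 13, 13, 4) → min -7
(-7, 13, 13, 4, 4) → min -7
(13, 13, 4, 4, -7) → min -7
5 windows satisfy the condition.

5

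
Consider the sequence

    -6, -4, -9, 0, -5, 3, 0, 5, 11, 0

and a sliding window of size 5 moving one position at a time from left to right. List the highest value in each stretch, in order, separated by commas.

0, 3, 3, 5, 11, 11

Sliding a size-5 window across the 10 values:
-6 -4 -9 0 -5 → max 0
-4 -9 0 -5 3 → max 3
-9 0 -5 3 0 → max 3
0 -5 3 0 5 → max 5
-5 3 0 5 11 → max 11
3 0 5 11 0 → max 11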